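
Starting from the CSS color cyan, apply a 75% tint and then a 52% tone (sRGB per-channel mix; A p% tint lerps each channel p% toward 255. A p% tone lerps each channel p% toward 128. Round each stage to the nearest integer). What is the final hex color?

CSS cyan is rgb(0, 255, 255).
Lerp each channel 75% toward 255:
  R: 0 + 0.75×(255−0) = 0 + 191.25 = 191.25 → 191
  G: 255 + 0.75×(255−255) = 255 + 0 = 255 → 255
  B: 255 + 0.75×(255−255) = 255 + 0 = 255 → 255
After the tint: rgb(191, 255, 255) = #BFFFFF.
A 52% tone moves each channel 52% toward 128:
  R: 191 + 0.52×(128−191) = 191 − 32.76 = 158.24 → 158
  G: 255 − 66.04 = 188.96 → 189
  B: 255 + 0.52×(128−255) = 255 − 66.04 = 188.96 → 189
rgb(158, 189, 189) = #9EBDBD.

#9EBDBD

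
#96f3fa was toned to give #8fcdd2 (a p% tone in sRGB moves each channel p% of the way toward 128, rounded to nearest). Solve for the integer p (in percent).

#96f3fa is rgb(150, 243, 250); #8fcdd2 is rgb(143, 205, 210).
On the B channel (widest range): 210 ≈ 250 + (p/100)(128 − 250), so p ≈ 100×(210 − 250)/(128 − 250) = -4000/-122 = 32.79.
p = 33 reproduces all three channels after rounding.

33%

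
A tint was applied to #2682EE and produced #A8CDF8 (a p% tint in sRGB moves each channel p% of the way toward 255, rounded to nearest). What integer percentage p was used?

#2682EE is rgb(38, 130, 238); #A8CDF8 is rgb(168, 205, 248).
On the R channel (widest range): 168 ≈ 38 + (p/100)(255 − 38), so p ≈ 100×(168 − 38)/(255 − 38) = 13000/217 = 59.91.
p = 60 reproduces all three channels after rounding.

60%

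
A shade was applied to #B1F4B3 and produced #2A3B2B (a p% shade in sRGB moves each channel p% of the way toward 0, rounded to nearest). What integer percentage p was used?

#B1F4B3 is rgb(177, 244, 179); #2A3B2B is rgb(42, 59, 43).
On the G channel (widest range): 59 ≈ 244 + (p/100)(0 − 244), so p ≈ 100×(59 − 244)/(0 − 244) = -18500/-244 = 75.82.
p = 76 reproduces all three channels after rounding.

76%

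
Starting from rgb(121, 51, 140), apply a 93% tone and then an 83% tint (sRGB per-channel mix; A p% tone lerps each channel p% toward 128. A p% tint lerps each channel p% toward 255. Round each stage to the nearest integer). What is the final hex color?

Lerp each channel 93% toward 128:
  R: 121 + 6.51 = 127.51 → 128
  G: 51 + 0.93×(128−51) = 51 + 71.61 = 122.61 → 123
  B: 140 − 11.16 = 128.84 → 129
After the tone: rgb(128, 123, 129) = #807B81.
An 83% tint moves each channel 83% toward 255:
  R: 128 + 105.41 = 233.41 → 233
  G: 123 + 0.83×(255−123) = 123 + 109.56 = 232.56 → 233
  B: 129 + 0.83×(255−129) = 129 + 104.58 = 233.58 → 234
rgb(233, 233, 234) = #E9E9EA.

#E9E9EA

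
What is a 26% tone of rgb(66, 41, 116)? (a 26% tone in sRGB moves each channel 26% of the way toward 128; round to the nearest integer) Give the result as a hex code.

#524077

A 26% tone moves each channel 26% toward 128:
  R: 66 + 0.26×(128−66) = 66 + 16.12 = 82.12 → 82
  G: 41 + 0.26×(128−41) = 41 + 22.62 = 63.62 → 64
  B: 116 + 3.12 = 119.12 → 119
rgb(82, 64, 119) = #524077.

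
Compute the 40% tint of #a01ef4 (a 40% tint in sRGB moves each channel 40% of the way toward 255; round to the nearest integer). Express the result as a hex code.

#c678f8

#a01ef4 is rgb(160, 30, 244).
Lerp each channel 40% toward 255:
  R: 160 + 0.4×(255−160) = 160 + 38 = 198 → 198
  G: 30 + 0.4×(255−30) = 30 + 90 = 120 → 120
  B: 244 + 0.4×(255−244) = 244 + 4.4 = 248.4 → 248
rgb(198, 120, 248) = #c678f8.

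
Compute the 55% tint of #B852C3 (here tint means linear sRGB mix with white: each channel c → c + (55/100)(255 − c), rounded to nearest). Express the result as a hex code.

#DFB1E4

#B852C3 is rgb(184, 82, 195).
Lerp each channel 55% toward 255:
  R: 184 + 0.55×(255−184) = 184 + 39.05 = 223.05 → 223
  G: 82 + 0.55×(255−82) = 82 + 95.15 = 177.15 → 177
  B: 195 + 0.55×(255−195) = 195 + 33 = 228 → 228
rgb(223, 177, 228) = #DFB1E4.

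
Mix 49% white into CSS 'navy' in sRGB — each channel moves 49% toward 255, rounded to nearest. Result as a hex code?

CSS navy is rgb(0, 0, 128).
Lerp each channel 49% toward 255:
  R: 0 + 0.49×(255−0) = 0 + 124.95 = 124.95 → 125
  G: 0 + 124.95 = 124.95 → 125
  B: 128 + 0.49×(255−128) = 128 + 62.23 = 190.23 → 190
rgb(125, 125, 190) = #7d7dbe.

#7d7dbe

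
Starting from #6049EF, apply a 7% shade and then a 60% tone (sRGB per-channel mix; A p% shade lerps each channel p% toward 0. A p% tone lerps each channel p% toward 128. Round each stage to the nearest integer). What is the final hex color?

#7068A6

#6049EF is rgb(96, 73, 239).
Per channel, c → c + 0.07(0 − c):
  R: 96 + 0.07×(0−96) = 96 − 6.72 = 89.28 → 89
  G: 73 − 5.11 = 67.89 → 68
  B: 239 + 0.07×(0−239) = 239 − 16.73 = 222.27 → 222
After the shade: rgb(89, 68, 222) = #5944DE.
Lerp each channel 60% toward 128:
  R: 89 + 0.6×(128−89) = 89 + 23.4 = 112.4 → 112
  G: 68 + 0.6×(128−68) = 68 + 36 = 104 → 104
  B: 222 + 0.6×(128−222) = 222 − 56.4 = 165.6 → 166
rgb(112, 104, 166) = #7068A6.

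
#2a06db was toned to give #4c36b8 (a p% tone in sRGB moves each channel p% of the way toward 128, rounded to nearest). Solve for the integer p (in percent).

#2a06db is rgb(42, 6, 219); #4c36b8 is rgb(76, 54, 184).
On the G channel (widest range): 54 ≈ 6 + (p/100)(128 − 6), so p ≈ 100×(54 − 6)/(128 − 6) = 4800/122 = 39.34.
p = 39 reproduces all three channels after rounding.

39%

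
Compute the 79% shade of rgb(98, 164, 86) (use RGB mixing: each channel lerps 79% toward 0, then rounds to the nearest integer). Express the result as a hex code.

Lerp each channel 79% toward 0:
  R: 98 − 77.42 = 20.58 → 21
  G: 164 + 0.79×(0−164) = 164 − 129.56 = 34.44 → 34
  B: 86 − 67.94 = 18.06 → 18
rgb(21, 34, 18) = #152212.

#152212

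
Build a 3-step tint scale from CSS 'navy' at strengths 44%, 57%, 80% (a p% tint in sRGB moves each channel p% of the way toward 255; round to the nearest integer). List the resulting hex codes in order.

CSS navy is rgb(0, 0, 128).
44%: (0 + 112.2 = 112.2→112, 0 + 112.2 = 112.2→112, 128 + 55.88 = 183.88→184) → #7070B8
57%: (0 + 145.35 = 145.35→145, 0 + 145.35 = 145.35→145, 128 + 72.39 = 200.39→200) → #9191C8
80%: (0 + 204 = 204→204, 0 + 204 = 204→204, 128 + 101.6 = 229.6→230) → #CCCCE6

#7070B8, #9191C8, #CCCCE6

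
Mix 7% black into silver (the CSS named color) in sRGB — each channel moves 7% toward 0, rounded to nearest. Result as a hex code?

CSS silver is rgb(192, 192, 192).
A 7% shade moves each channel 7% toward 0:
  R: 192 − 13.44 = 178.56 → 179
  G: 192 + 0.07×(0−192) = 192 − 13.44 = 178.56 → 179
  B: 192 + 0.07×(0−192) = 192 − 13.44 = 178.56 → 179
rgb(179, 179, 179) = #b3b3b3.

#b3b3b3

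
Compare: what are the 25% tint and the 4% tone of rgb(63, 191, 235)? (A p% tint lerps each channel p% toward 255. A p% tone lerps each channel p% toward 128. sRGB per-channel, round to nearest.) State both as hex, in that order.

#6FCFF0, #42BCE7

25% tint:
  R: 63 + 48 = 111 → 111
  G: 191 + 16 = 207 → 207
  B: 235 + 0.25×(255−235) = 235 + 5 = 240 → 240
  → #6FCFF0
4% tone:
  R: 63 + 0.04×(128−63) = 63 + 2.6 = 65.6 → 66
  G: 191 − 2.52 = 188.48 → 188
  B: 235 − 4.28 = 230.72 → 231
  → #42BCE7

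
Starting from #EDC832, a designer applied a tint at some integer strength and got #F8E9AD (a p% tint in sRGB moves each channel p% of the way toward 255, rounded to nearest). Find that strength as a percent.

60%

#EDC832 is rgb(237, 200, 50); #F8E9AD is rgb(248, 233, 173).
On the B channel (widest range): 173 ≈ 50 + (p/100)(255 − 50), so p ≈ 100×(173 − 50)/(255 − 50) = 12300/205 = 60.00.
p = 60 reproduces all three channels after rounding.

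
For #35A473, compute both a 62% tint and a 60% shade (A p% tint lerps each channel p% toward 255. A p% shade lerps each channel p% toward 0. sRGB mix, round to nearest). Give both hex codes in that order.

#B2DCCA, #15422E

#35A473 is rgb(53, 164, 115).
62% tint:
  R: 53 + 125.24 = 178.24 → 178
  G: 164 + 56.42 = 220.42 → 220
  B: 115 + 86.8 = 201.8 → 202
  → #B2DCCA
60% shade:
  R: 53 − 31.8 = 21.2 → 21
  G: 164 + 0.6×(0−164) = 164 − 98.4 = 65.6 → 66
  B: 115 + 0.6×(0−115) = 115 − 69 = 46 → 46
  → #15422E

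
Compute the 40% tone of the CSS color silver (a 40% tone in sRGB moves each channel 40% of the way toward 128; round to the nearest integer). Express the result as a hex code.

#a6a6a6

CSS silver is rgb(192, 192, 192).
Per channel, c → c + 0.4(128 − c):
  R: 192 − 25.6 = 166.4 → 166
  G: 192 − 25.6 = 166.4 → 166
  B: 192 + 0.4×(128−192) = 192 − 25.6 = 166.4 → 166
rgb(166, 166, 166) = #a6a6a6.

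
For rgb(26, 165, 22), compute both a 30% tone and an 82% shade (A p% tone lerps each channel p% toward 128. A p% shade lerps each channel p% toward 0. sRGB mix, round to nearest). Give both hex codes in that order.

#399A36, #051E04

30% tone:
  R: 26 + 0.3×(128−26) = 26 + 30.6 = 56.6 → 57
  G: 165 − 11.1 = 153.9 → 154
  B: 22 + 0.3×(128−22) = 22 + 31.8 = 53.8 → 54
  → #399A36
82% shade:
  R: 26 − 21.32 = 4.68 → 5
  G: 165 + 0.82×(0−165) = 165 − 135.3 = 29.7 → 30
  B: 22 + 0.82×(0−22) = 22 − 18.04 = 3.96 → 4
  → #051E04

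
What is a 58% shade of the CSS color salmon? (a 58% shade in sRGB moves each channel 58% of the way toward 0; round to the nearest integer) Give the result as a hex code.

#693630

CSS salmon is rgb(250, 128, 114).
Per channel, c → c + 0.58(0 − c):
  R: 250 + 0.58×(0−250) = 250 − 145 = 105 → 105
  G: 128 − 74.24 = 53.76 → 54
  B: 114 − 66.12 = 47.88 → 48
rgb(105, 54, 48) = #693630.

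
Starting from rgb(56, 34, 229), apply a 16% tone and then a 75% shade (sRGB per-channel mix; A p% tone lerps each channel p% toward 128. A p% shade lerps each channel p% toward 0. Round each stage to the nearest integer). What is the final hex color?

#110C35

A 16% tone moves each channel 16% toward 128:
  R: 56 + 0.16×(128−56) = 56 + 11.52 = 67.52 → 68
  G: 34 + 0.16×(128−34) = 34 + 15.04 = 49.04 → 49
  B: 229 − 16.16 = 212.84 → 213
After the tone: rgb(68, 49, 213) = #4431D5.
A 75% shade moves each channel 75% toward 0:
  R: 68 + 0.75×(0−68) = 68 − 51 = 17 → 17
  G: 49 + 0.75×(0−49) = 49 − 36.75 = 12.25 → 12
  B: 213 + 0.75×(0−213) = 213 − 159.75 = 53.25 → 53
rgb(17, 12, 53) = #110C35.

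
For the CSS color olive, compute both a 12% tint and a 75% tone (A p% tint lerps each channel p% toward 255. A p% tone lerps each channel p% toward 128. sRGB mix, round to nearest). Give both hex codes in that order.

#8f8f1f, #808060

CSS olive is rgb(128, 128, 0).
12% tint:
  R: 128 + 15.24 = 143.24 → 143
  G: 128 + 0.12×(255−128) = 128 + 15.24 = 143.24 → 143
  B: 0 + 0.12×(255−0) = 0 + 30.6 = 30.6 → 31
  → #8f8f1f
75% tone:
  R: 128 + 0 = 128 → 128
  G: 128 + 0.75×(128−128) = 128 + 0 = 128 → 128
  B: 0 + 0.75×(128−0) = 0 + 96 = 96 → 96
  → #808060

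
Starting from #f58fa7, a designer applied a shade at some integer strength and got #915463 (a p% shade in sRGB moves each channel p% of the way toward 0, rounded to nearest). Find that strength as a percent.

41%

#f58fa7 is rgb(245, 143, 167); #915463 is rgb(145, 84, 99).
On the R channel (widest range): 145 ≈ 245 + (p/100)(0 − 245), so p ≈ 100×(145 − 245)/(0 − 245) = -10000/-245 = 40.82.
p = 41 reproduces all three channels after rounding.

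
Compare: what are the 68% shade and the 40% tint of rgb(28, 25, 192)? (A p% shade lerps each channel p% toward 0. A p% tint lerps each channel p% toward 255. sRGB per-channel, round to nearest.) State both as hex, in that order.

#09083d, #7775d9

68% shade:
  R: 28 + 0.68×(0−28) = 28 − 19.04 = 8.96 → 9
  G: 25 − 17 = 8 → 8
  B: 192 + 0.68×(0−192) = 192 − 130.56 = 61.44 → 61
  → #09083d
40% tint:
  R: 28 + 90.8 = 118.8 → 119
  G: 25 + 0.4×(255−25) = 25 + 92 = 117 → 117
  B: 192 + 25.2 = 217.2 → 217
  → #7775d9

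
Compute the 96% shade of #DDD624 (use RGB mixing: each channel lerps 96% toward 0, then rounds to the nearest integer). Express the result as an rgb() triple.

rgb(9, 9, 1)

#DDD624 is rgb(221, 214, 36).
Per channel, c → c + 0.96(0 − c):
  R: 221 − 212.16 = 8.84 → 9
  G: 214 − 205.44 = 8.56 → 9
  B: 36 + 0.96×(0−36) = 36 − 34.56 = 1.44 → 1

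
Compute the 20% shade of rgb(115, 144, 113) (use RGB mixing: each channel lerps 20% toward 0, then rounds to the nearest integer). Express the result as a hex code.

Per channel, c → c + 0.2(0 − c):
  R: 115 + 0.2×(0−115) = 115 − 23 = 92 → 92
  G: 144 + 0.2×(0−144) = 144 − 28.8 = 115.2 → 115
  B: 113 − 22.6 = 90.4 → 90
rgb(92, 115, 90) = #5C735A.

#5C735A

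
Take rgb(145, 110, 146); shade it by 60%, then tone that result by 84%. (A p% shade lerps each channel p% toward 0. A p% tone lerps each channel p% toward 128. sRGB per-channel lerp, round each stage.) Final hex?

#757375

Per channel, c → c + 0.6(0 − c):
  R: 145 − 87 = 58 → 58
  G: 110 + 0.6×(0−110) = 110 − 66 = 44 → 44
  B: 146 − 87.6 = 58.4 → 58
After the shade: rgb(58, 44, 58) = #3A2C3A.
An 84% tone moves each channel 84% toward 128:
  R: 58 + 0.84×(128−58) = 58 + 58.8 = 116.8 → 117
  G: 44 + 70.56 = 114.56 → 115
  B: 58 + 0.84×(128−58) = 58 + 58.8 = 116.8 → 117
rgb(117, 115, 117) = #757375.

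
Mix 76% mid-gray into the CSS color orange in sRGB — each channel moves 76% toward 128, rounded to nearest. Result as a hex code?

CSS orange is rgb(255, 165, 0).
A 76% tone moves each channel 76% toward 128:
  R: 255 + 0.76×(128−255) = 255 − 96.52 = 158.48 → 158
  G: 165 + 0.76×(128−165) = 165 − 28.12 = 136.88 → 137
  B: 0 + 97.28 = 97.28 → 97
rgb(158, 137, 97) = #9E8961.

#9E8961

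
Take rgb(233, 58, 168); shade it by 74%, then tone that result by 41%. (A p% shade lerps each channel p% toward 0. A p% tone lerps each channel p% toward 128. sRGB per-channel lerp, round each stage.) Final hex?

#583D4E

A 74% shade moves each channel 74% toward 0:
  R: 233 − 172.42 = 60.58 → 61
  G: 58 − 42.92 = 15.08 → 15
  B: 168 + 0.74×(0−168) = 168 − 124.32 = 43.68 → 44
After the shade: rgb(61, 15, 44) = #3D0F2C.
Per channel, c → c + 0.41(128 − c):
  R: 61 + 27.47 = 88.47 → 88
  G: 15 + 46.33 = 61.33 → 61
  B: 44 + 34.44 = 78.44 → 78
rgb(88, 61, 78) = #583D4E.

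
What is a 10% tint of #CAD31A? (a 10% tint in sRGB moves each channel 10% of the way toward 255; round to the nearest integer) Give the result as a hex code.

#CAD31A is rgb(202, 211, 26).
A 10% tint moves each channel 10% toward 255:
  R: 202 + 5.3 = 207.3 → 207
  G: 211 + 0.1×(255−211) = 211 + 4.4 = 215.4 → 215
  B: 26 + 22.9 = 48.9 → 49
rgb(207, 215, 49) = #CFD731.

#CFD731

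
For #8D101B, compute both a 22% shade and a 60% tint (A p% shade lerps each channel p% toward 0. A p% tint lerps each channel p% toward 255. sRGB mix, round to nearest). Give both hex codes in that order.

#6E0C15, #D19FA4

#8D101B is rgb(141, 16, 27).
22% shade:
  R: 141 − 31.02 = 109.98 → 110
  G: 16 − 3.52 = 12.48 → 12
  B: 27 + 0.22×(0−27) = 27 − 5.94 = 21.06 → 21
  → #6E0C15
60% tint:
  R: 141 + 68.4 = 209.4 → 209
  G: 16 + 0.6×(255−16) = 16 + 143.4 = 159.4 → 159
  B: 27 + 136.8 = 163.8 → 164
  → #D19FA4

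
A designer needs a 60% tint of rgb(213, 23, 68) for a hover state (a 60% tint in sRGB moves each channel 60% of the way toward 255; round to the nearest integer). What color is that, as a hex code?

#eea2b4

A 60% tint moves each channel 60% toward 255:
  R: 213 + 0.6×(255−213) = 213 + 25.2 = 238.2 → 238
  G: 23 + 0.6×(255−23) = 23 + 139.2 = 162.2 → 162
  B: 68 + 0.6×(255−68) = 68 + 112.2 = 180.2 → 180
rgb(238, 162, 180) = #eea2b4.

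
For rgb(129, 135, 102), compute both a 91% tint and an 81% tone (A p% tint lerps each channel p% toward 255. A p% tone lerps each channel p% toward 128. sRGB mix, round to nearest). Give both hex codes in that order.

91% tint:
  R: 129 + 0.91×(255−129) = 129 + 114.66 = 243.66 → 244
  G: 135 + 109.2 = 244.2 → 244
  B: 102 + 0.91×(255−102) = 102 + 139.23 = 241.23 → 241
  → #F4F4F1
81% tone:
  R: 129 + 0.81×(128−129) = 129 − 0.81 = 128.19 → 128
  G: 135 + 0.81×(128−135) = 135 − 5.67 = 129.33 → 129
  B: 102 + 0.81×(128−102) = 102 + 21.06 = 123.06 → 123
  → #80817B

#F4F4F1, #80817B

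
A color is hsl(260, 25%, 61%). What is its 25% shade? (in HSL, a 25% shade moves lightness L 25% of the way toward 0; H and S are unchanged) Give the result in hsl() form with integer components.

hsl(260, 25%, 46%)

L moves 25% from 61 toward 0: 61 − 15.25 = 45.75 → 46.
H and S are unchanged.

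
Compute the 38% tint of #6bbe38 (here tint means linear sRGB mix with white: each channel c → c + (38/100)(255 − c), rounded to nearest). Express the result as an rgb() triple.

rgb(163, 215, 132)

#6bbe38 is rgb(107, 190, 56).
A 38% tint moves each channel 38% toward 255:
  R: 107 + 56.24 = 163.24 → 163
  G: 190 + 24.7 = 214.7 → 215
  B: 56 + 0.38×(255−56) = 56 + 75.62 = 131.62 → 132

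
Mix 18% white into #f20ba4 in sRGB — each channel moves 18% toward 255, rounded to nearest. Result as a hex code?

#f20ba4 is rgb(242, 11, 164).
Lerp each channel 18% toward 255:
  R: 242 + 2.34 = 244.34 → 244
  G: 11 + 0.18×(255−11) = 11 + 43.92 = 54.92 → 55
  B: 164 + 0.18×(255−164) = 164 + 16.38 = 180.38 → 180
rgb(244, 55, 180) = #f437b4.

#f437b4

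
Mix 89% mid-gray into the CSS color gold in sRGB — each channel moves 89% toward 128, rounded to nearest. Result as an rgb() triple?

rgb(142, 138, 114)

CSS gold is rgb(255, 215, 0).
Lerp each channel 89% toward 128:
  R: 255 − 113.03 = 141.97 → 142
  G: 215 + 0.89×(128−215) = 215 − 77.43 = 137.57 → 138
  B: 0 + 113.92 = 113.92 → 114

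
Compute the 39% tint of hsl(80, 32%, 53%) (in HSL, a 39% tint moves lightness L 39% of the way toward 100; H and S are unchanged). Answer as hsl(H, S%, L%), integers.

L moves 39% from 53 toward 100: 53 + 18.33 = 71.33 → 71.
H and S are unchanged.

hsl(80, 32%, 71%)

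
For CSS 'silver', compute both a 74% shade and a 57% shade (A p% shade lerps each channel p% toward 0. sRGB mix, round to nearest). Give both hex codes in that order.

CSS silver is rgb(192, 192, 192).
74% shade:
  R: 192 − 142.08 = 49.92 → 50
  G: 192 − 142.08 = 49.92 → 50
  B: 192 − 142.08 = 49.92 → 50
  → #323232
57% shade:
  R: 192 − 109.44 = 82.56 → 83
  G: 192 − 109.44 = 82.56 → 83
  B: 192 − 109.44 = 82.56 → 83
  → #535353

#323232, #535353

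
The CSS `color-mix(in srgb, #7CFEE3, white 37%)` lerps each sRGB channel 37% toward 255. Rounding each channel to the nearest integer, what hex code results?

#ACFEED

#7CFEE3 is rgb(124, 254, 227).
Per channel, c → c + 0.37(255 − c):
  R: 124 + 0.37×(255−124) = 124 + 48.47 = 172.47 → 172
  G: 254 + 0.37×(255−254) = 254 + 0.37 = 254.37 → 254
  B: 227 + 0.37×(255−227) = 227 + 10.36 = 237.36 → 237
rgb(172, 254, 237) = #ACFEED.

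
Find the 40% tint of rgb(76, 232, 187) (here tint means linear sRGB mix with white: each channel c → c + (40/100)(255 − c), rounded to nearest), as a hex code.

Per channel, c → c + 0.4(255 − c):
  R: 76 + 0.4×(255−76) = 76 + 71.6 = 147.6 → 148
  G: 232 + 9.2 = 241.2 → 241
  B: 187 + 27.2 = 214.2 → 214
rgb(148, 241, 214) = #94F1D6.

#94F1D6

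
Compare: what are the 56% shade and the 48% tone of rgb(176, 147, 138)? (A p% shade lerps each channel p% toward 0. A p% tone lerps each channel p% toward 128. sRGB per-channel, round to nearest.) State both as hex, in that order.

56% shade:
  R: 176 − 98.56 = 77.44 → 77
  G: 147 + 0.56×(0−147) = 147 − 82.32 = 64.68 → 65
  B: 138 − 77.28 = 60.72 → 61
  → #4D413D
48% tone:
  R: 176 + 0.48×(128−176) = 176 − 23.04 = 152.96 → 153
  G: 147 − 9.12 = 137.88 → 138
  B: 138 + 0.48×(128−138) = 138 − 4.8 = 133.2 → 133
  → #998A85

#4D413D, #998A85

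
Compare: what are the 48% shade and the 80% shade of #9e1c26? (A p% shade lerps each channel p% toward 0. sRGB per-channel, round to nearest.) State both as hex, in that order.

#520f14, #200608

#9e1c26 is rgb(158, 28, 38).
48% shade:
  R: 158 + 0.48×(0−158) = 158 − 75.84 = 82.16 → 82
  G: 28 + 0.48×(0−28) = 28 − 13.44 = 14.56 → 15
  B: 38 + 0.48×(0−38) = 38 − 18.24 = 19.76 → 20
  → #520f14
80% shade:
  R: 158 − 126.4 = 31.6 → 32
  G: 28 + 0.8×(0−28) = 28 − 22.4 = 5.6 → 6
  B: 38 + 0.8×(0−38) = 38 − 30.4 = 7.6 → 8
  → #200608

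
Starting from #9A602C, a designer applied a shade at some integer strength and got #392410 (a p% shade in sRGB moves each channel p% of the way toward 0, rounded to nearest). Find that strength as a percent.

#9A602C is rgb(154, 96, 44); #392410 is rgb(57, 36, 16).
On the R channel (widest range): 57 ≈ 154 + (p/100)(0 − 154), so p ≈ 100×(57 − 154)/(0 − 154) = -9700/-154 = 62.99.
p = 63 reproduces all three channels after rounding.

63%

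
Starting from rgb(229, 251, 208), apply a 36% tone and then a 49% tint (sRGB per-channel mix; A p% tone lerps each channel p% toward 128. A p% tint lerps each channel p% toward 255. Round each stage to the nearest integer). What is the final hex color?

A 36% tone moves each channel 36% toward 128:
  R: 229 + 0.36×(128−229) = 229 − 36.36 = 192.64 → 193
  G: 251 − 44.28 = 206.72 → 207
  B: 208 − 28.8 = 179.2 → 179
After the tone: rgb(193, 207, 179) = #C1CFB3.
A 49% tint moves each channel 49% toward 255:
  R: 193 + 0.49×(255−193) = 193 + 30.38 = 223.38 → 223
  G: 207 + 0.49×(255−207) = 207 + 23.52 = 230.52 → 231
  B: 179 + 0.49×(255−179) = 179 + 37.24 = 216.24 → 216
rgb(223, 231, 216) = #DFE7D8.

#DFE7D8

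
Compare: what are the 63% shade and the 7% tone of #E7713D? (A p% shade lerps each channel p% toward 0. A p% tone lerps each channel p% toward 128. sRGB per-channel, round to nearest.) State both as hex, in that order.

#E7713D is rgb(231, 113, 61).
63% shade:
  R: 231 − 145.53 = 85.47 → 85
  G: 113 − 71.19 = 41.81 → 42
  B: 61 + 0.63×(0−61) = 61 − 38.43 = 22.57 → 23
  → #552A17
7% tone:
  R: 231 + 0.07×(128−231) = 231 − 7.21 = 223.79 → 224
  G: 113 + 1.05 = 114.05 → 114
  B: 61 + 0.07×(128−61) = 61 + 4.69 = 65.69 → 66
  → #E07242

#552A17, #E07242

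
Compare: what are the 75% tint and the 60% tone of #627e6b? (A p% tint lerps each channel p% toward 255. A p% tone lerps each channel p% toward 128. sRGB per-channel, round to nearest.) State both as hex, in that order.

#627e6b is rgb(98, 126, 107).
75% tint:
  R: 98 + 117.75 = 215.75 → 216
  G: 126 + 0.75×(255−126) = 126 + 96.75 = 222.75 → 223
  B: 107 + 111 = 218 → 218
  → #d8dfda
60% tone:
  R: 98 + 0.6×(128−98) = 98 + 18 = 116 → 116
  G: 126 + 0.6×(128−126) = 126 + 1.2 = 127.2 → 127
  B: 107 + 0.6×(128−107) = 107 + 12.6 = 119.6 → 120
  → #747f78

#d8dfda, #747f78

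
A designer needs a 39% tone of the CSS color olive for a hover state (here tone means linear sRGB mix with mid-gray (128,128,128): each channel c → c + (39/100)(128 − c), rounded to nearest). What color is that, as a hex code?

#808032

CSS olive is rgb(128, 128, 0).
A 39% tone moves each channel 39% toward 128:
  R: 128 + 0 = 128 → 128
  G: 128 + 0.39×(128−128) = 128 + 0 = 128 → 128
  B: 0 + 49.92 = 49.92 → 50
rgb(128, 128, 50) = #808032.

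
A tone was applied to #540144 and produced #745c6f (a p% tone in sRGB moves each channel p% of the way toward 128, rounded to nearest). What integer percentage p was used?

72%

#540144 is rgb(84, 1, 68); #745c6f is rgb(116, 92, 111).
On the G channel (widest range): 92 ≈ 1 + (p/100)(128 − 1), so p ≈ 100×(92 − 1)/(128 − 1) = 9100/127 = 71.65.
p = 72 reproduces all three channels after rounding.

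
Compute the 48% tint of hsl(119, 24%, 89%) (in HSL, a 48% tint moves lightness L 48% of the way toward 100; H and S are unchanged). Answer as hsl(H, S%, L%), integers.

L moves 48% from 89 toward 100: 89 + 5.28 = 94.28 → 94.
H and S are unchanged.

hsl(119, 24%, 94%)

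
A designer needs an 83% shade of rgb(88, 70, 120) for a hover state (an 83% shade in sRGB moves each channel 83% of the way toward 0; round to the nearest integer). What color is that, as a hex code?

#0f0c14

Lerp each channel 83% toward 0:
  R: 88 + 0.83×(0−88) = 88 − 73.04 = 14.96 → 15
  G: 70 + 0.83×(0−70) = 70 − 58.1 = 11.9 → 12
  B: 120 − 99.6 = 20.4 → 20
rgb(15, 12, 20) = #0f0c14.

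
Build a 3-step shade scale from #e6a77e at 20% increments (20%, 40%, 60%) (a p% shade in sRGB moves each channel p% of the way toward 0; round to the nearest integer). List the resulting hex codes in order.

#e6a77e is rgb(230, 167, 126).
20%: (230 − 46 = 184→184, 167 − 33.4 = 133.6→134, 126 − 25.2 = 100.8→101) → #b88665
40%: (230 − 92 = 138→138, 167 − 66.8 = 100.2→100, 126 − 50.4 = 75.6→76) → #8a644c
60%: (230 − 138 = 92→92, 167 − 100.2 = 66.8→67, 126 − 75.6 = 50.4→50) → #5c4332

#b88665, #8a644c, #5c4332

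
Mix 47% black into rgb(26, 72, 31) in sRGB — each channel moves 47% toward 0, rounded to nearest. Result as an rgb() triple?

Lerp each channel 47% toward 0:
  R: 26 + 0.47×(0−26) = 26 − 12.22 = 13.78 → 14
  G: 72 + 0.47×(0−72) = 72 − 33.84 = 38.16 → 38
  B: 31 + 0.47×(0−31) = 31 − 14.57 = 16.43 → 16

rgb(14, 38, 16)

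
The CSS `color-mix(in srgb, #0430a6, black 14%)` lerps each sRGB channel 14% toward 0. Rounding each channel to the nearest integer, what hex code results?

#03298f

#0430a6 is rgb(4, 48, 166).
Lerp each channel 14% toward 0:
  R: 4 − 0.56 = 3.44 → 3
  G: 48 − 6.72 = 41.28 → 41
  B: 166 − 23.24 = 142.76 → 143
rgb(3, 41, 143) = #03298f.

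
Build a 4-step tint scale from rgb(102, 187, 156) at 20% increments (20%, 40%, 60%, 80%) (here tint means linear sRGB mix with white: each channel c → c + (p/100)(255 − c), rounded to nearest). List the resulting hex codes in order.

#85C9B0, #A3D6C4, #C2E4D7, #E0F1EB

20%: (102 + 30.6 = 132.6→133, 187 + 13.6 = 200.6→201, 156 + 19.8 = 175.8→176) → #85C9B0
40%: (102 + 61.2 = 163.2→163, 187 + 27.2 = 214.2→214, 156 + 39.6 = 195.6→196) → #A3D6C4
60%: (102 + 91.8 = 193.8→194, 187 + 40.8 = 227.8→228, 156 + 59.4 = 215.4→215) → #C2E4D7
80%: (102 + 122.4 = 224.4→224, 187 + 54.4 = 241.4→241, 156 + 79.2 = 235.2→235) → #E0F1EB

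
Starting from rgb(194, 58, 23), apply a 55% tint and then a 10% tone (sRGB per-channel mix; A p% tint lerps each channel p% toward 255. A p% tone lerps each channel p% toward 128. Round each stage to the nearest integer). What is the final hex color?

#daa295

Lerp each channel 55% toward 255:
  R: 194 + 33.55 = 227.55 → 228
  G: 58 + 0.55×(255−58) = 58 + 108.35 = 166.35 → 166
  B: 23 + 127.6 = 150.6 → 151
After the tint: rgb(228, 166, 151) = #e4a697.
Lerp each channel 10% toward 128:
  R: 228 + 0.1×(128−228) = 228 − 10 = 218 → 218
  G: 166 + 0.1×(128−166) = 166 − 3.8 = 162.2 → 162
  B: 151 + 0.1×(128−151) = 151 − 2.3 = 148.7 → 149
rgb(218, 162, 149) = #daa295.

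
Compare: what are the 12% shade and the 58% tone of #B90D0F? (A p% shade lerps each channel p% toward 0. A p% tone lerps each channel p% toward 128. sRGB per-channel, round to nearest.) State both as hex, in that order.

#B90D0F is rgb(185, 13, 15).
12% shade:
  R: 185 − 22.2 = 162.8 → 163
  G: 13 − 1.56 = 11.44 → 11
  B: 15 − 1.8 = 13.2 → 13
  → #A30B0D
58% tone:
  R: 185 + 0.58×(128−185) = 185 − 33.06 = 151.94 → 152
  G: 13 + 0.58×(128−13) = 13 + 66.7 = 79.7 → 80
  B: 15 + 65.54 = 80.54 → 81
  → #985051

#A30B0D, #985051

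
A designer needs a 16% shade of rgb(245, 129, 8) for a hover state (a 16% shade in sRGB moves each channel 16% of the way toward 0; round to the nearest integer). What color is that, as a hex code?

#ce6c07

Per channel, c → c + 0.16(0 − c):
  R: 245 + 0.16×(0−245) = 245 − 39.2 = 205.8 → 206
  G: 129 + 0.16×(0−129) = 129 − 20.64 = 108.36 → 108
  B: 8 − 1.28 = 6.72 → 7
rgb(206, 108, 7) = #ce6c07.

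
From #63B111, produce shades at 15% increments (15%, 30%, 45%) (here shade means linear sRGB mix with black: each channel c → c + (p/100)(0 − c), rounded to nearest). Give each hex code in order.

#63B111 is rgb(99, 177, 17).
15%: (99 − 14.85 = 84.15→84, 177 − 26.55 = 150.45→150, 17 − 2.55 = 14.45→14) → #54960E
30%: (99 − 29.7 = 69.3→69, 177 − 53.1 = 123.9→124, 17 − 5.1 = 11.9→12) → #457C0C
45%: (99 − 44.55 = 54.45→54, 177 − 79.65 = 97.35→97, 17 − 7.65 = 9.35→9) → #366109

#54960E, #457C0C, #366109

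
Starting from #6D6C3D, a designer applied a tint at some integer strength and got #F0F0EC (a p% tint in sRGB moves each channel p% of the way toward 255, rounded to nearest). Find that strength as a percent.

#6D6C3D is rgb(109, 108, 61); #F0F0EC is rgb(240, 240, 236).
On the B channel (widest range): 236 ≈ 61 + (p/100)(255 − 61), so p ≈ 100×(236 − 61)/(255 − 61) = 17500/194 = 90.21.
p = 90 reproduces all three channels after rounding.

90%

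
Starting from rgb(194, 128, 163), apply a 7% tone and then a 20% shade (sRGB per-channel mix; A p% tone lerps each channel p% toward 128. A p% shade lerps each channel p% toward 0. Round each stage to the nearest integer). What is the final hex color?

Lerp each channel 7% toward 128:
  R: 194 − 4.62 = 189.38 → 189
  G: 128 + 0 = 128 → 128
  B: 163 + 0.07×(128−163) = 163 − 2.45 = 160.55 → 161
After the tone: rgb(189, 128, 161) = #BD80A1.
A 20% shade moves each channel 20% toward 0:
  R: 189 + 0.2×(0−189) = 189 − 37.8 = 151.2 → 151
  G: 128 + 0.2×(0−128) = 128 − 25.6 = 102.4 → 102
  B: 161 + 0.2×(0−161) = 161 − 32.2 = 128.8 → 129
rgb(151, 102, 129) = #976681.

#976681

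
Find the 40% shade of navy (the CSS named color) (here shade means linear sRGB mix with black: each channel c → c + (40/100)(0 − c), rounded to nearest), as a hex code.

CSS navy is rgb(0, 0, 128).
Lerp each channel 40% toward 0:
  R: 0 + 0.4×(0−0) = 0 + 0 = 0 → 0
  G: 0 + 0.4×(0−0) = 0 + 0 = 0 → 0
  B: 128 − 51.2 = 76.8 → 77
rgb(0, 0, 77) = #00004D.

#00004D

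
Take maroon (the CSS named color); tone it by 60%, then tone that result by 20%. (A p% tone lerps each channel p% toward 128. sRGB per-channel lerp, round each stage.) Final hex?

#805757

CSS maroon is rgb(128, 0, 0).
Lerp each channel 60% toward 128:
  R: 128 + 0 = 128 → 128
  G: 0 + 76.8 = 76.8 → 77
  B: 0 + 76.8 = 76.8 → 77
After the tone: rgb(128, 77, 77) = #804d4d.
Lerp each channel 20% toward 128:
  R: 128 + 0.2×(128−128) = 128 + 0 = 128 → 128
  G: 77 + 10.2 = 87.2 → 87
  B: 77 + 0.2×(128−77) = 77 + 10.2 = 87.2 → 87
rgb(128, 87, 87) = #805757.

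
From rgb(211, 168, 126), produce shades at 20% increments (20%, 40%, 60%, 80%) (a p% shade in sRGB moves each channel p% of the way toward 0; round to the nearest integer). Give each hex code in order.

20%: (211 − 42.2 = 168.8→169, 168 − 33.6 = 134.4→134, 126 − 25.2 = 100.8→101) → #a98665
40%: (211 − 84.4 = 126.6→127, 168 − 67.2 = 100.8→101, 126 − 50.4 = 75.6→76) → #7f654c
60%: (211 − 126.6 = 84.4→84, 168 − 100.8 = 67.2→67, 126 − 75.6 = 50.4→50) → #544332
80%: (211 − 168.8 = 42.2→42, 168 − 134.4 = 33.6→34, 126 − 100.8 = 25.2→25) → #2a2219

#a98665, #7f654c, #544332, #2a2219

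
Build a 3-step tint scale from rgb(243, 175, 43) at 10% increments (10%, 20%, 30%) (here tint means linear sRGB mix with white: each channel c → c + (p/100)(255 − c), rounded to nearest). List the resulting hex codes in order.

10%: (243 + 1.2 = 244.2→244, 175 + 8 = 183→183, 43 + 21.2 = 64.2→64) → #F4B740
20%: (243 + 2.4 = 245.4→245, 175 + 16 = 191→191, 43 + 42.4 = 85.4→85) → #F5BF55
30%: (243 + 3.6 = 246.6→247, 175 + 24 = 199→199, 43 + 63.6 = 106.6→107) → #F7C76B

#F4B740, #F5BF55, #F7C76B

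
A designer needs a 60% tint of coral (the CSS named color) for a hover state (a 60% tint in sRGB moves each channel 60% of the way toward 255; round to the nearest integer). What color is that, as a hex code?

#FFCCB9

CSS coral is rgb(255, 127, 80).
Lerp each channel 60% toward 255:
  R: 255 + 0 = 255 → 255
  G: 127 + 0.6×(255−127) = 127 + 76.8 = 203.8 → 204
  B: 80 + 0.6×(255−80) = 80 + 105 = 185 → 185
rgb(255, 204, 185) = #FFCCB9.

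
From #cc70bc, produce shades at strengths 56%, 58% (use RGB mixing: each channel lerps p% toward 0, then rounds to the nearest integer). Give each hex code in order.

#cc70bc is rgb(204, 112, 188).
56%: (204 − 114.24 = 89.76→90, 112 − 62.72 = 49.28→49, 188 − 105.28 = 82.72→83) → #5a3153
58%: (204 − 118.32 = 85.68→86, 112 − 64.96 = 47.04→47, 188 − 109.04 = 78.96→79) → #562f4f

#5a3153, #562f4f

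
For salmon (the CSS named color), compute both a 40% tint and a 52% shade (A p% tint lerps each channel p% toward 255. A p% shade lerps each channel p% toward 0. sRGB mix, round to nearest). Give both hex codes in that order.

#fcb3aa, #783d37

CSS salmon is rgb(250, 128, 114).
40% tint:
  R: 250 + 0.4×(255−250) = 250 + 2 = 252 → 252
  G: 128 + 0.4×(255−128) = 128 + 50.8 = 178.8 → 179
  B: 114 + 56.4 = 170.4 → 170
  → #fcb3aa
52% shade:
  R: 250 − 130 = 120 → 120
  G: 128 + 0.52×(0−128) = 128 − 66.56 = 61.44 → 61
  B: 114 − 59.28 = 54.72 → 55
  → #783d37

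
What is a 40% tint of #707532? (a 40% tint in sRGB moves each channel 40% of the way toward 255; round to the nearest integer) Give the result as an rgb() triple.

rgb(169, 172, 132)

#707532 is rgb(112, 117, 50).
Lerp each channel 40% toward 255:
  R: 112 + 57.2 = 169.2 → 169
  G: 117 + 55.2 = 172.2 → 172
  B: 50 + 0.4×(255−50) = 50 + 82 = 132 → 132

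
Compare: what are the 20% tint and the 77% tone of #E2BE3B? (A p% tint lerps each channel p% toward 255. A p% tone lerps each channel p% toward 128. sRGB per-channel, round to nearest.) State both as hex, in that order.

#E2BE3B is rgb(226, 190, 59).
20% tint:
  R: 226 + 5.8 = 231.8 → 232
  G: 190 + 0.2×(255−190) = 190 + 13 = 203 → 203
  B: 59 + 0.2×(255−59) = 59 + 39.2 = 98.2 → 98
  → #E8CB62
77% tone:
  R: 226 + 0.77×(128−226) = 226 − 75.46 = 150.54 → 151
  G: 190 + 0.77×(128−190) = 190 − 47.74 = 142.26 → 142
  B: 59 + 0.77×(128−59) = 59 + 53.13 = 112.13 → 112
  → #978E70

#E8CB62, #978E70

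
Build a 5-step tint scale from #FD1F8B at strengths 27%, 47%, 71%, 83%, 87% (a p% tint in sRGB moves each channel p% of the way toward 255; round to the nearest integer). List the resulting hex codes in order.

#FD1F8B is rgb(253, 31, 139).
27%: (253 + 0.54 = 253.54→254, 31 + 60.48 = 91.48→91, 139 + 31.32 = 170.32→170) → #FE5BAA
47%: (253 + 0.94 = 253.94→254, 31 + 105.28 = 136.28→136, 139 + 54.52 = 193.52→194) → #FE88C2
71%: (253 + 1.42 = 254.42→254, 31 + 159.04 = 190.04→190, 139 + 82.36 = 221.36→221) → #FEBEDD
83%: (253 + 1.66 = 254.66→255, 31 + 185.92 = 216.92→217, 139 + 96.28 = 235.28→235) → #FFD9EB
87%: (253 + 1.74 = 254.74→255, 31 + 194.88 = 225.88→226, 139 + 100.92 = 239.92→240) → #FFE2F0

#FE5BAA, #FE88C2, #FEBEDD, #FFD9EB, #FFE2F0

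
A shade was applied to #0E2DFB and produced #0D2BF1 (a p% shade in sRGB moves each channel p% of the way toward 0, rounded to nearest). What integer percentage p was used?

#0E2DFB is rgb(14, 45, 251); #0D2BF1 is rgb(13, 43, 241).
On the B channel (widest range): 241 ≈ 251 + (p/100)(0 − 251), so p ≈ 100×(241 − 251)/(0 − 251) = -1000/-251 = 3.98.
p = 4 reproduces all three channels after rounding.

4%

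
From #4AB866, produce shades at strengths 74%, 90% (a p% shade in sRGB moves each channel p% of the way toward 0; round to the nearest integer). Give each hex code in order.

#13301B, #07120A

#4AB866 is rgb(74, 184, 102).
74%: (74 − 54.76 = 19.24→19, 184 − 136.16 = 47.84→48, 102 − 75.48 = 26.52→27) → #13301B
90%: (74 − 66.6 = 7.4→7, 184 − 165.6 = 18.4→18, 102 − 91.8 = 10.2→10) → #07120A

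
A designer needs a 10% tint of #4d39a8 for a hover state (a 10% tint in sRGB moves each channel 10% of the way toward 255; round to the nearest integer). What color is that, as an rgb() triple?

rgb(95, 77, 177)

#4d39a8 is rgb(77, 57, 168).
A 10% tint moves each channel 10% toward 255:
  R: 77 + 0.1×(255−77) = 77 + 17.8 = 94.8 → 95
  G: 57 + 0.1×(255−57) = 57 + 19.8 = 76.8 → 77
  B: 168 + 0.1×(255−168) = 168 + 8.7 = 176.7 → 177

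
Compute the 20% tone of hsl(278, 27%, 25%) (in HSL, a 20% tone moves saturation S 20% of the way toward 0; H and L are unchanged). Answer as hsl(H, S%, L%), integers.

S moves 20% from 27 toward 0: 27 − 5.4 = 21.6 → 22.
H and L are unchanged.

hsl(278, 22%, 25%)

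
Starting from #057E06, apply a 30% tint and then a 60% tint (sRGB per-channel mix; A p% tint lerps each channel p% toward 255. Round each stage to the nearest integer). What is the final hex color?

#057E06 is rgb(5, 126, 6).
A 30% tint moves each channel 30% toward 255:
  R: 5 + 0.3×(255−5) = 5 + 75 = 80 → 80
  G: 126 + 0.3×(255−126) = 126 + 38.7 = 164.7 → 165
  B: 6 + 0.3×(255−6) = 6 + 74.7 = 80.7 → 81
After the tint: rgb(80, 165, 81) = #50A551.
Per channel, c → c + 0.6(255 − c):
  R: 80 + 105 = 185 → 185
  G: 165 + 54 = 219 → 219
  B: 81 + 0.6×(255−81) = 81 + 104.4 = 185.4 → 185
rgb(185, 219, 185) = #B9DBB9.

#B9DBB9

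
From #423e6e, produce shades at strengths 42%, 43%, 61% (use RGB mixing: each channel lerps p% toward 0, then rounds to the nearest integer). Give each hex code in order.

#423e6e is rgb(66, 62, 110).
42%: (66 − 27.72 = 38.28→38, 62 − 26.04 = 35.96→36, 110 − 46.2 = 63.8→64) → #262440
43%: (66 − 28.38 = 37.62→38, 62 − 26.66 = 35.34→35, 110 − 47.3 = 62.7→63) → #26233f
61%: (66 − 40.26 = 25.74→26, 62 − 37.82 = 24.18→24, 110 − 67.1 = 42.9→43) → #1a182b

#262440, #26233f, #1a182b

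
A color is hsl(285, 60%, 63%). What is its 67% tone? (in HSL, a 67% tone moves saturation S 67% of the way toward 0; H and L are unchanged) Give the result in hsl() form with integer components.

S moves 67% from 60 toward 0: 60 − 40.2 = 19.8 → 20.
H and L are unchanged.

hsl(285, 20%, 63%)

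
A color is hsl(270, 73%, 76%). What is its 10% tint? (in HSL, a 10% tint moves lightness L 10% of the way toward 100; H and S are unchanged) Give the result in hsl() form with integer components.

L moves 10% from 76 toward 100: 76 + 2.4 = 78.4 → 78.
H and S are unchanged.

hsl(270, 73%, 78%)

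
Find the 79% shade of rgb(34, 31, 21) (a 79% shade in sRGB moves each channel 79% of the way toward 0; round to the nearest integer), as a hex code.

Lerp each channel 79% toward 0:
  R: 34 + 0.79×(0−34) = 34 − 26.86 = 7.14 → 7
  G: 31 − 24.49 = 6.51 → 7
  B: 21 − 16.59 = 4.41 → 4
rgb(7, 7, 4) = #070704.

#070704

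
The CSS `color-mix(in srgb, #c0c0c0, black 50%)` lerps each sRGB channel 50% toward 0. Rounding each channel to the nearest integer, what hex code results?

#606060

#c0c0c0 is rgb(192, 192, 192).
Per channel, c → c + 0.5(0 − c):
  R: 192 − 96 = 96 → 96
  G: 192 + 0.5×(0−192) = 192 − 96 = 96 → 96
  B: 192 − 96 = 96 → 96
rgb(96, 96, 96) = #606060.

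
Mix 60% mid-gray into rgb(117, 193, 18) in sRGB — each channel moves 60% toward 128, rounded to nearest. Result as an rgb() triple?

Lerp each channel 60% toward 128:
  R: 117 + 6.6 = 123.6 → 124
  G: 193 − 39 = 154 → 154
  B: 18 + 66 = 84 → 84

rgb(124, 154, 84)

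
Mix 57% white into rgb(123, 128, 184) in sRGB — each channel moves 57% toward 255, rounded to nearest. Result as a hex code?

Lerp each channel 57% toward 255:
  R: 123 + 0.57×(255−123) = 123 + 75.24 = 198.24 → 198
  G: 128 + 0.57×(255−128) = 128 + 72.39 = 200.39 → 200
  B: 184 + 40.47 = 224.47 → 224
rgb(198, 200, 224) = #c6c8e0.

#c6c8e0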